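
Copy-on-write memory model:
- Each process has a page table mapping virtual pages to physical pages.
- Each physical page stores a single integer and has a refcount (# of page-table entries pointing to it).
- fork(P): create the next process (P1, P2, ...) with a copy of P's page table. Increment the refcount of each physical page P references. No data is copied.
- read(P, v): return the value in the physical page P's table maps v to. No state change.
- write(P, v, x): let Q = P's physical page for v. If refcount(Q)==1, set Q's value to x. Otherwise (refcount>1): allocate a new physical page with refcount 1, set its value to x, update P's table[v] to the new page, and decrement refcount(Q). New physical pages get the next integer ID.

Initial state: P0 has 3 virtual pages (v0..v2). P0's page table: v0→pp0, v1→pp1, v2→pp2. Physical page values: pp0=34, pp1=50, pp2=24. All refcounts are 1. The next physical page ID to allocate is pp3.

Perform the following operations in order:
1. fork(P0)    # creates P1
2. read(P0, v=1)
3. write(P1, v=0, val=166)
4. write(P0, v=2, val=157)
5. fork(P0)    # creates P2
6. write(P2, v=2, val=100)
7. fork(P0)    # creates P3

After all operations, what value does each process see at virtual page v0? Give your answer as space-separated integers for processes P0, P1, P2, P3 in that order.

Op 1: fork(P0) -> P1. 3 ppages; refcounts: pp0:2 pp1:2 pp2:2
Op 2: read(P0, v1) -> 50. No state change.
Op 3: write(P1, v0, 166). refcount(pp0)=2>1 -> COPY to pp3. 4 ppages; refcounts: pp0:1 pp1:2 pp2:2 pp3:1
Op 4: write(P0, v2, 157). refcount(pp2)=2>1 -> COPY to pp4. 5 ppages; refcounts: pp0:1 pp1:2 pp2:1 pp3:1 pp4:1
Op 5: fork(P0) -> P2. 5 ppages; refcounts: pp0:2 pp1:3 pp2:1 pp3:1 pp4:2
Op 6: write(P2, v2, 100). refcount(pp4)=2>1 -> COPY to pp5. 6 ppages; refcounts: pp0:2 pp1:3 pp2:1 pp3:1 pp4:1 pp5:1
Op 7: fork(P0) -> P3. 6 ppages; refcounts: pp0:3 pp1:4 pp2:1 pp3:1 pp4:2 pp5:1
P0: v0 -> pp0 = 34
P1: v0 -> pp3 = 166
P2: v0 -> pp0 = 34
P3: v0 -> pp0 = 34

Answer: 34 166 34 34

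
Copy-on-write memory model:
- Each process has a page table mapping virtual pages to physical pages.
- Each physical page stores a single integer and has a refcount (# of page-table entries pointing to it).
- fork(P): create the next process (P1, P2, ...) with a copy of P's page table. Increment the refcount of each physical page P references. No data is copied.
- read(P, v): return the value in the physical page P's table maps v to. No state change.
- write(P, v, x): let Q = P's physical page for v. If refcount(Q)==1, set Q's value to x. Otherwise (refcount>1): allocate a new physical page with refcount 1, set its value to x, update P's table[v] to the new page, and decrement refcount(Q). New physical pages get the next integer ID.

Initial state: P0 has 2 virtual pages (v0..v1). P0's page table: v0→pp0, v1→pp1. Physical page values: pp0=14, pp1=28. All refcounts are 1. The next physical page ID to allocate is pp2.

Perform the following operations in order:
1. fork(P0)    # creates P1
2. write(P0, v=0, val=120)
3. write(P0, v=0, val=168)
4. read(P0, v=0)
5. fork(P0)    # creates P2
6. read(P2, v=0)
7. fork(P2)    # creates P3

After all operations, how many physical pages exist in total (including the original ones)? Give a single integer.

Answer: 3

Derivation:
Op 1: fork(P0) -> P1. 2 ppages; refcounts: pp0:2 pp1:2
Op 2: write(P0, v0, 120). refcount(pp0)=2>1 -> COPY to pp2. 3 ppages; refcounts: pp0:1 pp1:2 pp2:1
Op 3: write(P0, v0, 168). refcount(pp2)=1 -> write in place. 3 ppages; refcounts: pp0:1 pp1:2 pp2:1
Op 4: read(P0, v0) -> 168. No state change.
Op 5: fork(P0) -> P2. 3 ppages; refcounts: pp0:1 pp1:3 pp2:2
Op 6: read(P2, v0) -> 168. No state change.
Op 7: fork(P2) -> P3. 3 ppages; refcounts: pp0:1 pp1:4 pp2:3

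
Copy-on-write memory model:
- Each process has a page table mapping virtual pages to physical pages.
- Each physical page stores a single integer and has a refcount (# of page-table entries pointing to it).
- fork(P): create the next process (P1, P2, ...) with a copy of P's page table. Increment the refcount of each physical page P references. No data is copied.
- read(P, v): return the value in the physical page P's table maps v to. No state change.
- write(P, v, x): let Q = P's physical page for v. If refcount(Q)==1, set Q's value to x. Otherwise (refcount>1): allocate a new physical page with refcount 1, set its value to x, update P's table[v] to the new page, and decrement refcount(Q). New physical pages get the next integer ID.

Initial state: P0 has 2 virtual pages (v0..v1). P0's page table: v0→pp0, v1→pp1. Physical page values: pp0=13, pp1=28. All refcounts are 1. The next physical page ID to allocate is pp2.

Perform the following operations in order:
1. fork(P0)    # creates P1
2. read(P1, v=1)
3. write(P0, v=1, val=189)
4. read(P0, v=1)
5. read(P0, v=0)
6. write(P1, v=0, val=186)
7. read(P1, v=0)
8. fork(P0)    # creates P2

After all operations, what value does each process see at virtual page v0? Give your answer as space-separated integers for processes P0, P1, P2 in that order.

Answer: 13 186 13

Derivation:
Op 1: fork(P0) -> P1. 2 ppages; refcounts: pp0:2 pp1:2
Op 2: read(P1, v1) -> 28. No state change.
Op 3: write(P0, v1, 189). refcount(pp1)=2>1 -> COPY to pp2. 3 ppages; refcounts: pp0:2 pp1:1 pp2:1
Op 4: read(P0, v1) -> 189. No state change.
Op 5: read(P0, v0) -> 13. No state change.
Op 6: write(P1, v0, 186). refcount(pp0)=2>1 -> COPY to pp3. 4 ppages; refcounts: pp0:1 pp1:1 pp2:1 pp3:1
Op 7: read(P1, v0) -> 186. No state change.
Op 8: fork(P0) -> P2. 4 ppages; refcounts: pp0:2 pp1:1 pp2:2 pp3:1
P0: v0 -> pp0 = 13
P1: v0 -> pp3 = 186
P2: v0 -> pp0 = 13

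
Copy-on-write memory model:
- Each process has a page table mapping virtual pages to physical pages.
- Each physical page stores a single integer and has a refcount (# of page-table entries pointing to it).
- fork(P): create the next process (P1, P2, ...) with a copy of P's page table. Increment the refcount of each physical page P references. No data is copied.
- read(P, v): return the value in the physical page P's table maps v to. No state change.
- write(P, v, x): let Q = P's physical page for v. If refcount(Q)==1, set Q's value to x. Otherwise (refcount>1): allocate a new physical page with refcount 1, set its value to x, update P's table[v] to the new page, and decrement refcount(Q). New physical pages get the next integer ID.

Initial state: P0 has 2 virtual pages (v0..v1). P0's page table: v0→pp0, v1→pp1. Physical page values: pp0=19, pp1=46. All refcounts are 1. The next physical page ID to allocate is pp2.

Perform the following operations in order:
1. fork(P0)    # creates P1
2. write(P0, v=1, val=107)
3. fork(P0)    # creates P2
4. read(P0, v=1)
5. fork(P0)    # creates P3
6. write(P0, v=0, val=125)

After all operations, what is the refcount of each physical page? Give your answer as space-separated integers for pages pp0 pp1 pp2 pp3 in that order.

Op 1: fork(P0) -> P1. 2 ppages; refcounts: pp0:2 pp1:2
Op 2: write(P0, v1, 107). refcount(pp1)=2>1 -> COPY to pp2. 3 ppages; refcounts: pp0:2 pp1:1 pp2:1
Op 3: fork(P0) -> P2. 3 ppages; refcounts: pp0:3 pp1:1 pp2:2
Op 4: read(P0, v1) -> 107. No state change.
Op 5: fork(P0) -> P3. 3 ppages; refcounts: pp0:4 pp1:1 pp2:3
Op 6: write(P0, v0, 125). refcount(pp0)=4>1 -> COPY to pp3. 4 ppages; refcounts: pp0:3 pp1:1 pp2:3 pp3:1

Answer: 3 1 3 1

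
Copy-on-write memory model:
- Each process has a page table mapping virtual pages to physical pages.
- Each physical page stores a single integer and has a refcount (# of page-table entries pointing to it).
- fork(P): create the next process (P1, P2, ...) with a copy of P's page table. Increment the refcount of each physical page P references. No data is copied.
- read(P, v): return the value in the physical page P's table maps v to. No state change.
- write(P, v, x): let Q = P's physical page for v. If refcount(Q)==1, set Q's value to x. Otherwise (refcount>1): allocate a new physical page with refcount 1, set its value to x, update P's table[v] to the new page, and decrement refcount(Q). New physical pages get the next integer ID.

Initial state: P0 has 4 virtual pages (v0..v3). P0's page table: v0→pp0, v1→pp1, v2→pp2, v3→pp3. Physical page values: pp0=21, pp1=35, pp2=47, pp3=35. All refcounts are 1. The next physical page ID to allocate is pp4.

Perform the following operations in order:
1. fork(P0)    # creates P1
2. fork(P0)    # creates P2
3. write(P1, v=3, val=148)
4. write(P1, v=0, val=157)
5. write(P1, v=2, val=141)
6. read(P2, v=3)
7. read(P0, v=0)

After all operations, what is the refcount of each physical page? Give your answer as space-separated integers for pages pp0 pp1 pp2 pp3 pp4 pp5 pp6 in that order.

Answer: 2 3 2 2 1 1 1

Derivation:
Op 1: fork(P0) -> P1. 4 ppages; refcounts: pp0:2 pp1:2 pp2:2 pp3:2
Op 2: fork(P0) -> P2. 4 ppages; refcounts: pp0:3 pp1:3 pp2:3 pp3:3
Op 3: write(P1, v3, 148). refcount(pp3)=3>1 -> COPY to pp4. 5 ppages; refcounts: pp0:3 pp1:3 pp2:3 pp3:2 pp4:1
Op 4: write(P1, v0, 157). refcount(pp0)=3>1 -> COPY to pp5. 6 ppages; refcounts: pp0:2 pp1:3 pp2:3 pp3:2 pp4:1 pp5:1
Op 5: write(P1, v2, 141). refcount(pp2)=3>1 -> COPY to pp6. 7 ppages; refcounts: pp0:2 pp1:3 pp2:2 pp3:2 pp4:1 pp5:1 pp6:1
Op 6: read(P2, v3) -> 35. No state change.
Op 7: read(P0, v0) -> 21. No state change.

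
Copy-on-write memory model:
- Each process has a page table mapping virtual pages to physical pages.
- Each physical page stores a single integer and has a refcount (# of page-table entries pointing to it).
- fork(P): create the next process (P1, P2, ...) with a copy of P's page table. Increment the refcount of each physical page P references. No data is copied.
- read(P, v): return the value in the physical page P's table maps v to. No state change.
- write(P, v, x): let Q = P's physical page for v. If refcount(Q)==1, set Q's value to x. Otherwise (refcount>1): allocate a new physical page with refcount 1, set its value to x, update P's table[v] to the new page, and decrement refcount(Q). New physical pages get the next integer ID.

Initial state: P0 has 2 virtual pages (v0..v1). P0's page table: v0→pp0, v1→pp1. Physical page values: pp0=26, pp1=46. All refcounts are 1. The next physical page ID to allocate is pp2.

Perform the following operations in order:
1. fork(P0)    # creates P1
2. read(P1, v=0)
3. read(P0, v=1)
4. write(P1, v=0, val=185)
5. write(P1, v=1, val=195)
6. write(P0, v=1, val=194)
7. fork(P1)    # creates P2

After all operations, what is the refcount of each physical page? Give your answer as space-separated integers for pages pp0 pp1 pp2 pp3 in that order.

Op 1: fork(P0) -> P1. 2 ppages; refcounts: pp0:2 pp1:2
Op 2: read(P1, v0) -> 26. No state change.
Op 3: read(P0, v1) -> 46. No state change.
Op 4: write(P1, v0, 185). refcount(pp0)=2>1 -> COPY to pp2. 3 ppages; refcounts: pp0:1 pp1:2 pp2:1
Op 5: write(P1, v1, 195). refcount(pp1)=2>1 -> COPY to pp3. 4 ppages; refcounts: pp0:1 pp1:1 pp2:1 pp3:1
Op 6: write(P0, v1, 194). refcount(pp1)=1 -> write in place. 4 ppages; refcounts: pp0:1 pp1:1 pp2:1 pp3:1
Op 7: fork(P1) -> P2. 4 ppages; refcounts: pp0:1 pp1:1 pp2:2 pp3:2

Answer: 1 1 2 2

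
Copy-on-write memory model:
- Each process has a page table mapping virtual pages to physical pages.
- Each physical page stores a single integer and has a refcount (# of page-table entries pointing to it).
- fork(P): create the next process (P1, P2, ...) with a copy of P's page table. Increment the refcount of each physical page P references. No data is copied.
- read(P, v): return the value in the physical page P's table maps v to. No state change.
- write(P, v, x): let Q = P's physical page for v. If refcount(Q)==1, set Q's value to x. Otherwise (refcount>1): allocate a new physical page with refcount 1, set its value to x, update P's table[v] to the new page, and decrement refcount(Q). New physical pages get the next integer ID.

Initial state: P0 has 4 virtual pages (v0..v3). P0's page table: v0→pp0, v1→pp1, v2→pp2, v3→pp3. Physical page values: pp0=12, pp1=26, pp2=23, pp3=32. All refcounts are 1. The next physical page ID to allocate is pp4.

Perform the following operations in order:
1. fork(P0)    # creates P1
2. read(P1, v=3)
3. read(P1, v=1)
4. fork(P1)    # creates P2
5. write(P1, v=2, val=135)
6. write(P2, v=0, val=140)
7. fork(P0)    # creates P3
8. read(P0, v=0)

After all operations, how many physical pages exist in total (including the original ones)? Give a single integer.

Answer: 6

Derivation:
Op 1: fork(P0) -> P1. 4 ppages; refcounts: pp0:2 pp1:2 pp2:2 pp3:2
Op 2: read(P1, v3) -> 32. No state change.
Op 3: read(P1, v1) -> 26. No state change.
Op 4: fork(P1) -> P2. 4 ppages; refcounts: pp0:3 pp1:3 pp2:3 pp3:3
Op 5: write(P1, v2, 135). refcount(pp2)=3>1 -> COPY to pp4. 5 ppages; refcounts: pp0:3 pp1:3 pp2:2 pp3:3 pp4:1
Op 6: write(P2, v0, 140). refcount(pp0)=3>1 -> COPY to pp5. 6 ppages; refcounts: pp0:2 pp1:3 pp2:2 pp3:3 pp4:1 pp5:1
Op 7: fork(P0) -> P3. 6 ppages; refcounts: pp0:3 pp1:4 pp2:3 pp3:4 pp4:1 pp5:1
Op 8: read(P0, v0) -> 12. No state change.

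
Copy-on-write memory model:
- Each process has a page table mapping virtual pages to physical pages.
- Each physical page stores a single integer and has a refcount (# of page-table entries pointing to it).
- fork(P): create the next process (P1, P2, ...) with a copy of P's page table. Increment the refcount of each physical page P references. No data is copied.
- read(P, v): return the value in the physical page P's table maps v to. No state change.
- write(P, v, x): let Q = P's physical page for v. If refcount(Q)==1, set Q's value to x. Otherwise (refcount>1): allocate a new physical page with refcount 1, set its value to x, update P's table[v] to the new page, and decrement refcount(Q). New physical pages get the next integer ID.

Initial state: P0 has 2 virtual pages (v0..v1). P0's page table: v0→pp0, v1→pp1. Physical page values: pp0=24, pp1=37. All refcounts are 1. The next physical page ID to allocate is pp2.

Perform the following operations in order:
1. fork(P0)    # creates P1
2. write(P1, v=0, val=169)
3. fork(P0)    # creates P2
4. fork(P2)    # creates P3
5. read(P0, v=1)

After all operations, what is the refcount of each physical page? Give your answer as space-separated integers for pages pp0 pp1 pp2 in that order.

Op 1: fork(P0) -> P1. 2 ppages; refcounts: pp0:2 pp1:2
Op 2: write(P1, v0, 169). refcount(pp0)=2>1 -> COPY to pp2. 3 ppages; refcounts: pp0:1 pp1:2 pp2:1
Op 3: fork(P0) -> P2. 3 ppages; refcounts: pp0:2 pp1:3 pp2:1
Op 4: fork(P2) -> P3. 3 ppages; refcounts: pp0:3 pp1:4 pp2:1
Op 5: read(P0, v1) -> 37. No state change.

Answer: 3 4 1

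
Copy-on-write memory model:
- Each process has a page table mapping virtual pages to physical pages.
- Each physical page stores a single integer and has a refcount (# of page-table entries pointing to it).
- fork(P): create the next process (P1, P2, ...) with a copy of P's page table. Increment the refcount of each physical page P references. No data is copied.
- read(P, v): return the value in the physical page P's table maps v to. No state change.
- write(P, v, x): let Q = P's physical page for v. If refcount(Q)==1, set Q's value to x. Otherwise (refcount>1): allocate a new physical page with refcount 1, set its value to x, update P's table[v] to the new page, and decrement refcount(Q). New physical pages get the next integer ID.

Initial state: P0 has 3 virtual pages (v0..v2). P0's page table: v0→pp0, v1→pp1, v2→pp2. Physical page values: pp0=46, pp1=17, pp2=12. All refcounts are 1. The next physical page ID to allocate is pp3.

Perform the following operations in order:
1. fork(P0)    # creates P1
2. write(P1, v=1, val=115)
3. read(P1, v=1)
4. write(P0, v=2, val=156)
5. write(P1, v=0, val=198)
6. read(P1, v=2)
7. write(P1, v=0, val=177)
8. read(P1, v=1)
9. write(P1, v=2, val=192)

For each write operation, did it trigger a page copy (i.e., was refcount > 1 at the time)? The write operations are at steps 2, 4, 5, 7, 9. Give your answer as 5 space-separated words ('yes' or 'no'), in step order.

Op 1: fork(P0) -> P1. 3 ppages; refcounts: pp0:2 pp1:2 pp2:2
Op 2: write(P1, v1, 115). refcount(pp1)=2>1 -> COPY to pp3. 4 ppages; refcounts: pp0:2 pp1:1 pp2:2 pp3:1
Op 3: read(P1, v1) -> 115. No state change.
Op 4: write(P0, v2, 156). refcount(pp2)=2>1 -> COPY to pp4. 5 ppages; refcounts: pp0:2 pp1:1 pp2:1 pp3:1 pp4:1
Op 5: write(P1, v0, 198). refcount(pp0)=2>1 -> COPY to pp5. 6 ppages; refcounts: pp0:1 pp1:1 pp2:1 pp3:1 pp4:1 pp5:1
Op 6: read(P1, v2) -> 12. No state change.
Op 7: write(P1, v0, 177). refcount(pp5)=1 -> write in place. 6 ppages; refcounts: pp0:1 pp1:1 pp2:1 pp3:1 pp4:1 pp5:1
Op 8: read(P1, v1) -> 115. No state change.
Op 9: write(P1, v2, 192). refcount(pp2)=1 -> write in place. 6 ppages; refcounts: pp0:1 pp1:1 pp2:1 pp3:1 pp4:1 pp5:1

yes yes yes no no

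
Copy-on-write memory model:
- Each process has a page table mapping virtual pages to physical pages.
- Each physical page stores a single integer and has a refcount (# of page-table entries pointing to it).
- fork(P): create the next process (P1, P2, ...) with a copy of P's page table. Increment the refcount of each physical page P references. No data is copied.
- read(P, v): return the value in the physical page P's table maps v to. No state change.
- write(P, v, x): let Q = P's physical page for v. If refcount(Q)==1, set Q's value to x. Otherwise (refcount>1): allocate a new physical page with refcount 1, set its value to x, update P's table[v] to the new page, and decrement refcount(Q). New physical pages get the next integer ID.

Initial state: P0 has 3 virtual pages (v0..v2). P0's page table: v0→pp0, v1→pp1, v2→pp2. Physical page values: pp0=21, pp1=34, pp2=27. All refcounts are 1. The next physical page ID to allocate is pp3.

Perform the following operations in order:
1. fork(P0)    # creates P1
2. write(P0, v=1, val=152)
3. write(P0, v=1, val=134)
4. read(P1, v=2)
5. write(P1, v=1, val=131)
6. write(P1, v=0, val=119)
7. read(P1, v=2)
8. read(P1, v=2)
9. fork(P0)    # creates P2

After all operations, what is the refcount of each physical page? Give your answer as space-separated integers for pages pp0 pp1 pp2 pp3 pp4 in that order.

Op 1: fork(P0) -> P1. 3 ppages; refcounts: pp0:2 pp1:2 pp2:2
Op 2: write(P0, v1, 152). refcount(pp1)=2>1 -> COPY to pp3. 4 ppages; refcounts: pp0:2 pp1:1 pp2:2 pp3:1
Op 3: write(P0, v1, 134). refcount(pp3)=1 -> write in place. 4 ppages; refcounts: pp0:2 pp1:1 pp2:2 pp3:1
Op 4: read(P1, v2) -> 27. No state change.
Op 5: write(P1, v1, 131). refcount(pp1)=1 -> write in place. 4 ppages; refcounts: pp0:2 pp1:1 pp2:2 pp3:1
Op 6: write(P1, v0, 119). refcount(pp0)=2>1 -> COPY to pp4. 5 ppages; refcounts: pp0:1 pp1:1 pp2:2 pp3:1 pp4:1
Op 7: read(P1, v2) -> 27. No state change.
Op 8: read(P1, v2) -> 27. No state change.
Op 9: fork(P0) -> P2. 5 ppages; refcounts: pp0:2 pp1:1 pp2:3 pp3:2 pp4:1

Answer: 2 1 3 2 1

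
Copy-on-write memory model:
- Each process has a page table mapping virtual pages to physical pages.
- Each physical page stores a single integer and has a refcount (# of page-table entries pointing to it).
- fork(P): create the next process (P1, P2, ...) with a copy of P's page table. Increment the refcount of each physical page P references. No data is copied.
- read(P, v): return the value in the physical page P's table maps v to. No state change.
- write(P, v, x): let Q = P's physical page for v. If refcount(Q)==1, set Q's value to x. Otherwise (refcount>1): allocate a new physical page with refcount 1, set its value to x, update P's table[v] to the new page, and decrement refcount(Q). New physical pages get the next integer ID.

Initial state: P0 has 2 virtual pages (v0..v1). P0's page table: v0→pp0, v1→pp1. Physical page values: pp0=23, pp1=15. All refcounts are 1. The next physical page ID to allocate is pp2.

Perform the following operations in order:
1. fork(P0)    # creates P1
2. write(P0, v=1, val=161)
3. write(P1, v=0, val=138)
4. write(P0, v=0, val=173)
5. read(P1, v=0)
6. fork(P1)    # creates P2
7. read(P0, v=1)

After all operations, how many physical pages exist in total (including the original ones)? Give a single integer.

Answer: 4

Derivation:
Op 1: fork(P0) -> P1. 2 ppages; refcounts: pp0:2 pp1:2
Op 2: write(P0, v1, 161). refcount(pp1)=2>1 -> COPY to pp2. 3 ppages; refcounts: pp0:2 pp1:1 pp2:1
Op 3: write(P1, v0, 138). refcount(pp0)=2>1 -> COPY to pp3. 4 ppages; refcounts: pp0:1 pp1:1 pp2:1 pp3:1
Op 4: write(P0, v0, 173). refcount(pp0)=1 -> write in place. 4 ppages; refcounts: pp0:1 pp1:1 pp2:1 pp3:1
Op 5: read(P1, v0) -> 138. No state change.
Op 6: fork(P1) -> P2. 4 ppages; refcounts: pp0:1 pp1:2 pp2:1 pp3:2
Op 7: read(P0, v1) -> 161. No state change.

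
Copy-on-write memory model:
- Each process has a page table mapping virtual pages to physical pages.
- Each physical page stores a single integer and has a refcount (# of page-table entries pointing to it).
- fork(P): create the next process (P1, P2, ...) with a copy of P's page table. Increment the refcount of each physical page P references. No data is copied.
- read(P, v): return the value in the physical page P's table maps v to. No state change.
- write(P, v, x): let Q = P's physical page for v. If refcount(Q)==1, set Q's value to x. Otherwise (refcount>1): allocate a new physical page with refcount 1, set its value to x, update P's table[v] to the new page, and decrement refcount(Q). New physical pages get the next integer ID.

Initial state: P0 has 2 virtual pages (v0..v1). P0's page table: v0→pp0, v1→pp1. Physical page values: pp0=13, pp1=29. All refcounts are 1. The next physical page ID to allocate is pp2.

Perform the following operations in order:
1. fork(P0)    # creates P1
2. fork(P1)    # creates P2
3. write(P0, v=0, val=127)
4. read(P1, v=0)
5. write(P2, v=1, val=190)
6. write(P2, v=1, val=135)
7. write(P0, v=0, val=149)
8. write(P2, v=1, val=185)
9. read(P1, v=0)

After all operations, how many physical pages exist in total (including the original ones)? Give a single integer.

Answer: 4

Derivation:
Op 1: fork(P0) -> P1. 2 ppages; refcounts: pp0:2 pp1:2
Op 2: fork(P1) -> P2. 2 ppages; refcounts: pp0:3 pp1:3
Op 3: write(P0, v0, 127). refcount(pp0)=3>1 -> COPY to pp2. 3 ppages; refcounts: pp0:2 pp1:3 pp2:1
Op 4: read(P1, v0) -> 13. No state change.
Op 5: write(P2, v1, 190). refcount(pp1)=3>1 -> COPY to pp3. 4 ppages; refcounts: pp0:2 pp1:2 pp2:1 pp3:1
Op 6: write(P2, v1, 135). refcount(pp3)=1 -> write in place. 4 ppages; refcounts: pp0:2 pp1:2 pp2:1 pp3:1
Op 7: write(P0, v0, 149). refcount(pp2)=1 -> write in place. 4 ppages; refcounts: pp0:2 pp1:2 pp2:1 pp3:1
Op 8: write(P2, v1, 185). refcount(pp3)=1 -> write in place. 4 ppages; refcounts: pp0:2 pp1:2 pp2:1 pp3:1
Op 9: read(P1, v0) -> 13. No state change.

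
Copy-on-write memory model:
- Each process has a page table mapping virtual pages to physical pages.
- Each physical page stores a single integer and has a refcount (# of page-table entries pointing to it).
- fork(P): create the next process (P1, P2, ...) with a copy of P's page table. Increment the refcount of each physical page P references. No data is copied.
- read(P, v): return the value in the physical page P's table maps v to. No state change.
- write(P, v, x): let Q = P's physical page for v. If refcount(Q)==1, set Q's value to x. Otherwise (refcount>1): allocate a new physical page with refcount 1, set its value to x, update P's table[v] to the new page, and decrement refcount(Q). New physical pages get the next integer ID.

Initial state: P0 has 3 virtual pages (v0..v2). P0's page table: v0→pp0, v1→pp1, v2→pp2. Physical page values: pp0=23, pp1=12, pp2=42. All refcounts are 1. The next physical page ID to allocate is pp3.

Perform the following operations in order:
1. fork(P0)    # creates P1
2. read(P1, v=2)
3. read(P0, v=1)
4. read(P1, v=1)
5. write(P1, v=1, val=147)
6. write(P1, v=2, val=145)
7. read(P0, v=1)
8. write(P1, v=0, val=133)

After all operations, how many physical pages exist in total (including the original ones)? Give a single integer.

Answer: 6

Derivation:
Op 1: fork(P0) -> P1. 3 ppages; refcounts: pp0:2 pp1:2 pp2:2
Op 2: read(P1, v2) -> 42. No state change.
Op 3: read(P0, v1) -> 12. No state change.
Op 4: read(P1, v1) -> 12. No state change.
Op 5: write(P1, v1, 147). refcount(pp1)=2>1 -> COPY to pp3. 4 ppages; refcounts: pp0:2 pp1:1 pp2:2 pp3:1
Op 6: write(P1, v2, 145). refcount(pp2)=2>1 -> COPY to pp4. 5 ppages; refcounts: pp0:2 pp1:1 pp2:1 pp3:1 pp4:1
Op 7: read(P0, v1) -> 12. No state change.
Op 8: write(P1, v0, 133). refcount(pp0)=2>1 -> COPY to pp5. 6 ppages; refcounts: pp0:1 pp1:1 pp2:1 pp3:1 pp4:1 pp5:1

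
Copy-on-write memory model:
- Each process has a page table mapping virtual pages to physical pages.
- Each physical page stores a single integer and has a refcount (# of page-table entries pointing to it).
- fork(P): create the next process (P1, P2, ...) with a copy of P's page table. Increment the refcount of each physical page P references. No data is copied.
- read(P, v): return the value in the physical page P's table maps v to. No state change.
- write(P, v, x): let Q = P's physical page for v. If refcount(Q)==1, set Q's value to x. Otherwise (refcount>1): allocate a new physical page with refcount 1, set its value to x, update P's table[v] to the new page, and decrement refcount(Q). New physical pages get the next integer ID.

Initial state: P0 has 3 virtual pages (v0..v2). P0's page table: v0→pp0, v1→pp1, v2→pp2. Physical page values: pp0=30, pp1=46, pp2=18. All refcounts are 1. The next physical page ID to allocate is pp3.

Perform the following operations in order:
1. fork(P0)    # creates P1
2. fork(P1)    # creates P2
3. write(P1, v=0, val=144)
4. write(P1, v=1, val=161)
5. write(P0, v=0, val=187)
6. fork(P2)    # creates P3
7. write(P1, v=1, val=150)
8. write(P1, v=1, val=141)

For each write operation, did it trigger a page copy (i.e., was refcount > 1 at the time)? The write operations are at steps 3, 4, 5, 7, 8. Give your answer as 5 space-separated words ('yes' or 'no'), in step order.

Op 1: fork(P0) -> P1. 3 ppages; refcounts: pp0:2 pp1:2 pp2:2
Op 2: fork(P1) -> P2. 3 ppages; refcounts: pp0:3 pp1:3 pp2:3
Op 3: write(P1, v0, 144). refcount(pp0)=3>1 -> COPY to pp3. 4 ppages; refcounts: pp0:2 pp1:3 pp2:3 pp3:1
Op 4: write(P1, v1, 161). refcount(pp1)=3>1 -> COPY to pp4. 5 ppages; refcounts: pp0:2 pp1:2 pp2:3 pp3:1 pp4:1
Op 5: write(P0, v0, 187). refcount(pp0)=2>1 -> COPY to pp5. 6 ppages; refcounts: pp0:1 pp1:2 pp2:3 pp3:1 pp4:1 pp5:1
Op 6: fork(P2) -> P3. 6 ppages; refcounts: pp0:2 pp1:3 pp2:4 pp3:1 pp4:1 pp5:1
Op 7: write(P1, v1, 150). refcount(pp4)=1 -> write in place. 6 ppages; refcounts: pp0:2 pp1:3 pp2:4 pp3:1 pp4:1 pp5:1
Op 8: write(P1, v1, 141). refcount(pp4)=1 -> write in place. 6 ppages; refcounts: pp0:2 pp1:3 pp2:4 pp3:1 pp4:1 pp5:1

yes yes yes no no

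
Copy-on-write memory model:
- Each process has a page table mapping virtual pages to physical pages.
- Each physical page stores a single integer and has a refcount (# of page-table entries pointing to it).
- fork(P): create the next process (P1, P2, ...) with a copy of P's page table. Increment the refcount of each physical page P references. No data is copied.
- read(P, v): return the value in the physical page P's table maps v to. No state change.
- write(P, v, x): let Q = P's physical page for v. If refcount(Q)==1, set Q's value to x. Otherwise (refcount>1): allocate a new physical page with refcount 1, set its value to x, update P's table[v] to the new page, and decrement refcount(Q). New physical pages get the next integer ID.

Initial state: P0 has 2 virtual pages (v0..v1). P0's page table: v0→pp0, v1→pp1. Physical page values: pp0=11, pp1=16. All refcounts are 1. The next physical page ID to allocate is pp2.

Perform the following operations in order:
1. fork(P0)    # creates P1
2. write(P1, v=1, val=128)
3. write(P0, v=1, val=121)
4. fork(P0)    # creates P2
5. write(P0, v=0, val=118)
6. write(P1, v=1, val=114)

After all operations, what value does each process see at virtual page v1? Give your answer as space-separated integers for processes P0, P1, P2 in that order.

Answer: 121 114 121

Derivation:
Op 1: fork(P0) -> P1. 2 ppages; refcounts: pp0:2 pp1:2
Op 2: write(P1, v1, 128). refcount(pp1)=2>1 -> COPY to pp2. 3 ppages; refcounts: pp0:2 pp1:1 pp2:1
Op 3: write(P0, v1, 121). refcount(pp1)=1 -> write in place. 3 ppages; refcounts: pp0:2 pp1:1 pp2:1
Op 4: fork(P0) -> P2. 3 ppages; refcounts: pp0:3 pp1:2 pp2:1
Op 5: write(P0, v0, 118). refcount(pp0)=3>1 -> COPY to pp3. 4 ppages; refcounts: pp0:2 pp1:2 pp2:1 pp3:1
Op 6: write(P1, v1, 114). refcount(pp2)=1 -> write in place. 4 ppages; refcounts: pp0:2 pp1:2 pp2:1 pp3:1
P0: v1 -> pp1 = 121
P1: v1 -> pp2 = 114
P2: v1 -> pp1 = 121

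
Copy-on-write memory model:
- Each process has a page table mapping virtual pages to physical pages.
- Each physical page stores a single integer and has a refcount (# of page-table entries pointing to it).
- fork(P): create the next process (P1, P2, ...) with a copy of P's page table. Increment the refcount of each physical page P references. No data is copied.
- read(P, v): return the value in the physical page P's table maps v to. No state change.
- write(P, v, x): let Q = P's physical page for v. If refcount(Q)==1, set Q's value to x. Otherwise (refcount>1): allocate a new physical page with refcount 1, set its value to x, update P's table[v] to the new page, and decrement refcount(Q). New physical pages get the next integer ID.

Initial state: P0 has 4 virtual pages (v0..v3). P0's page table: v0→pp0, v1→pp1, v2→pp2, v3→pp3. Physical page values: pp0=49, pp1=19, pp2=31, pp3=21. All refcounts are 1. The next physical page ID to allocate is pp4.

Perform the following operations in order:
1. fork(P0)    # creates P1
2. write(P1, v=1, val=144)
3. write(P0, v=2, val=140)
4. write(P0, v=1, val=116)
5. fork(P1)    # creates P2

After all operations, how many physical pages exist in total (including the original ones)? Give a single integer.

Answer: 6

Derivation:
Op 1: fork(P0) -> P1. 4 ppages; refcounts: pp0:2 pp1:2 pp2:2 pp3:2
Op 2: write(P1, v1, 144). refcount(pp1)=2>1 -> COPY to pp4. 5 ppages; refcounts: pp0:2 pp1:1 pp2:2 pp3:2 pp4:1
Op 3: write(P0, v2, 140). refcount(pp2)=2>1 -> COPY to pp5. 6 ppages; refcounts: pp0:2 pp1:1 pp2:1 pp3:2 pp4:1 pp5:1
Op 4: write(P0, v1, 116). refcount(pp1)=1 -> write in place. 6 ppages; refcounts: pp0:2 pp1:1 pp2:1 pp3:2 pp4:1 pp5:1
Op 5: fork(P1) -> P2. 6 ppages; refcounts: pp0:3 pp1:1 pp2:2 pp3:3 pp4:2 pp5:1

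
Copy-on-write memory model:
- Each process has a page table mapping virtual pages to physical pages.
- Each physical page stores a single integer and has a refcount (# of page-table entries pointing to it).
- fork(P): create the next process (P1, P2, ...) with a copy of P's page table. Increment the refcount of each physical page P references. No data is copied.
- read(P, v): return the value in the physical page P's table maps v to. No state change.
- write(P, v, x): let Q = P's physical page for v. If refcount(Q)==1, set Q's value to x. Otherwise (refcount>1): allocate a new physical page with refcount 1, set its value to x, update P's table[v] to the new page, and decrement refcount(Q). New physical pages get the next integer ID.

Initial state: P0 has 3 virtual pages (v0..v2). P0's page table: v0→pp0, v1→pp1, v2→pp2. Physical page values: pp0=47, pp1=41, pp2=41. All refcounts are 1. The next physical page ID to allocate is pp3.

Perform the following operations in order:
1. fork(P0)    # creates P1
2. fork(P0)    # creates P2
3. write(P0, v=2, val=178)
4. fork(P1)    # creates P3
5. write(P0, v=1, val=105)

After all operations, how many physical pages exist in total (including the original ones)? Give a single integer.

Op 1: fork(P0) -> P1. 3 ppages; refcounts: pp0:2 pp1:2 pp2:2
Op 2: fork(P0) -> P2. 3 ppages; refcounts: pp0:3 pp1:3 pp2:3
Op 3: write(P0, v2, 178). refcount(pp2)=3>1 -> COPY to pp3. 4 ppages; refcounts: pp0:3 pp1:3 pp2:2 pp3:1
Op 4: fork(P1) -> P3. 4 ppages; refcounts: pp0:4 pp1:4 pp2:3 pp3:1
Op 5: write(P0, v1, 105). refcount(pp1)=4>1 -> COPY to pp4. 5 ppages; refcounts: pp0:4 pp1:3 pp2:3 pp3:1 pp4:1

Answer: 5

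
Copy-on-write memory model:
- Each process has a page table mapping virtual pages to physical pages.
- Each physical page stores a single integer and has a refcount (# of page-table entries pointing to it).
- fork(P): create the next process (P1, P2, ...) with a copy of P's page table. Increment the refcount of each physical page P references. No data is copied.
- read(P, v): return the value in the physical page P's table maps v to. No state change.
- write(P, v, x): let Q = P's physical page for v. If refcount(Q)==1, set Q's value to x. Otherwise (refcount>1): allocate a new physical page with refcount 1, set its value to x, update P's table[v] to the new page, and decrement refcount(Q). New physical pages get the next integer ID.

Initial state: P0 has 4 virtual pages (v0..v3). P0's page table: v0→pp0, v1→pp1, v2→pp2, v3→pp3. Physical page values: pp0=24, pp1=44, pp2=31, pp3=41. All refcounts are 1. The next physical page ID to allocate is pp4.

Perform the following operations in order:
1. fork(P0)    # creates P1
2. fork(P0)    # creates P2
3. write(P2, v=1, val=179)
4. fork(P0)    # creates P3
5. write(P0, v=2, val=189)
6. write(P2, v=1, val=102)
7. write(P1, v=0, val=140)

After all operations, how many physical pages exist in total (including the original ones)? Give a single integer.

Op 1: fork(P0) -> P1. 4 ppages; refcounts: pp0:2 pp1:2 pp2:2 pp3:2
Op 2: fork(P0) -> P2. 4 ppages; refcounts: pp0:3 pp1:3 pp2:3 pp3:3
Op 3: write(P2, v1, 179). refcount(pp1)=3>1 -> COPY to pp4. 5 ppages; refcounts: pp0:3 pp1:2 pp2:3 pp3:3 pp4:1
Op 4: fork(P0) -> P3. 5 ppages; refcounts: pp0:4 pp1:3 pp2:4 pp3:4 pp4:1
Op 5: write(P0, v2, 189). refcount(pp2)=4>1 -> COPY to pp5. 6 ppages; refcounts: pp0:4 pp1:3 pp2:3 pp3:4 pp4:1 pp5:1
Op 6: write(P2, v1, 102). refcount(pp4)=1 -> write in place. 6 ppages; refcounts: pp0:4 pp1:3 pp2:3 pp3:4 pp4:1 pp5:1
Op 7: write(P1, v0, 140). refcount(pp0)=4>1 -> COPY to pp6. 7 ppages; refcounts: pp0:3 pp1:3 pp2:3 pp3:4 pp4:1 pp5:1 pp6:1

Answer: 7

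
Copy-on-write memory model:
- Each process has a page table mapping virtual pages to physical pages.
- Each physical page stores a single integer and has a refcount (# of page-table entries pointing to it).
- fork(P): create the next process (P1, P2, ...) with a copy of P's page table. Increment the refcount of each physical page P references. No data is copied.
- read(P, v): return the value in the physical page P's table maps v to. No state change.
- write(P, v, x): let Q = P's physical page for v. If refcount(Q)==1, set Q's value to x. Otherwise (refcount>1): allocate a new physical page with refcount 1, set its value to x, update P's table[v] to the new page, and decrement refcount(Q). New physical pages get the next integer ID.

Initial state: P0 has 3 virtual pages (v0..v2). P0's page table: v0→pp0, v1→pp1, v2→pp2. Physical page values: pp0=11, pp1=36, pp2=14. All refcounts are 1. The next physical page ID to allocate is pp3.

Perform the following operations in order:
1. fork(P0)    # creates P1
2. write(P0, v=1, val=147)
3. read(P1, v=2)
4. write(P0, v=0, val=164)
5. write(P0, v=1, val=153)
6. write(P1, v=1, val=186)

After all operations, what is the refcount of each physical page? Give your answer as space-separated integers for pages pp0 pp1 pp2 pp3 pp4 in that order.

Answer: 1 1 2 1 1

Derivation:
Op 1: fork(P0) -> P1. 3 ppages; refcounts: pp0:2 pp1:2 pp2:2
Op 2: write(P0, v1, 147). refcount(pp1)=2>1 -> COPY to pp3. 4 ppages; refcounts: pp0:2 pp1:1 pp2:2 pp3:1
Op 3: read(P1, v2) -> 14. No state change.
Op 4: write(P0, v0, 164). refcount(pp0)=2>1 -> COPY to pp4. 5 ppages; refcounts: pp0:1 pp1:1 pp2:2 pp3:1 pp4:1
Op 5: write(P0, v1, 153). refcount(pp3)=1 -> write in place. 5 ppages; refcounts: pp0:1 pp1:1 pp2:2 pp3:1 pp4:1
Op 6: write(P1, v1, 186). refcount(pp1)=1 -> write in place. 5 ppages; refcounts: pp0:1 pp1:1 pp2:2 pp3:1 pp4:1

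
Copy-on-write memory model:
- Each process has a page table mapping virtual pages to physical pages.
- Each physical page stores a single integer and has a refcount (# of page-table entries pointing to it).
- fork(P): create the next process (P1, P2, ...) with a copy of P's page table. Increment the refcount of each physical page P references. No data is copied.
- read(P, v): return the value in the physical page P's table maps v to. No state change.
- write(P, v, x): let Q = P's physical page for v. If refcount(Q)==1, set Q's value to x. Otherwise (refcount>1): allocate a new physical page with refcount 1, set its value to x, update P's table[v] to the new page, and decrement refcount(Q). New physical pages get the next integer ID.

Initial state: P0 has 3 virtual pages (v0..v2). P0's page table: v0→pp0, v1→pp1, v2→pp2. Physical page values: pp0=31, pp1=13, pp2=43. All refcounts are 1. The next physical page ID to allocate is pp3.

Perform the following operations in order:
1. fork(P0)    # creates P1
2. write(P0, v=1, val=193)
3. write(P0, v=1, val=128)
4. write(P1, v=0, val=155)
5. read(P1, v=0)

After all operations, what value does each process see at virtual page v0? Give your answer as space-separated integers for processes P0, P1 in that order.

Answer: 31 155

Derivation:
Op 1: fork(P0) -> P1. 3 ppages; refcounts: pp0:2 pp1:2 pp2:2
Op 2: write(P0, v1, 193). refcount(pp1)=2>1 -> COPY to pp3. 4 ppages; refcounts: pp0:2 pp1:1 pp2:2 pp3:1
Op 3: write(P0, v1, 128). refcount(pp3)=1 -> write in place. 4 ppages; refcounts: pp0:2 pp1:1 pp2:2 pp3:1
Op 4: write(P1, v0, 155). refcount(pp0)=2>1 -> COPY to pp4. 5 ppages; refcounts: pp0:1 pp1:1 pp2:2 pp3:1 pp4:1
Op 5: read(P1, v0) -> 155. No state change.
P0: v0 -> pp0 = 31
P1: v0 -> pp4 = 155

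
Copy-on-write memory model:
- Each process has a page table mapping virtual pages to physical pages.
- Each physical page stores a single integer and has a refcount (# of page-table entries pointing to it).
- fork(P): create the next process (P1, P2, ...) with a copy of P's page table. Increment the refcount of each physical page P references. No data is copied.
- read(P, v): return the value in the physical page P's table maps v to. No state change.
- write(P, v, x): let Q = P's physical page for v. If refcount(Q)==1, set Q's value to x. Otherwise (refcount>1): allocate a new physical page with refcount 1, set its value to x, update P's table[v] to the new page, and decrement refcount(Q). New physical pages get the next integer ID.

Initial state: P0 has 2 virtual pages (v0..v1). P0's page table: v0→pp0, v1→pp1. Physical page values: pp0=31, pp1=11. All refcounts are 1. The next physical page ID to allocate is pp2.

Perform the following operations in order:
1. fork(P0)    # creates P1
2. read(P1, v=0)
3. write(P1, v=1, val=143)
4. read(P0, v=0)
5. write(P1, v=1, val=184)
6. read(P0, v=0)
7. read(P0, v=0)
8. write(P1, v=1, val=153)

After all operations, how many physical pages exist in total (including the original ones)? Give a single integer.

Answer: 3

Derivation:
Op 1: fork(P0) -> P1. 2 ppages; refcounts: pp0:2 pp1:2
Op 2: read(P1, v0) -> 31. No state change.
Op 3: write(P1, v1, 143). refcount(pp1)=2>1 -> COPY to pp2. 3 ppages; refcounts: pp0:2 pp1:1 pp2:1
Op 4: read(P0, v0) -> 31. No state change.
Op 5: write(P1, v1, 184). refcount(pp2)=1 -> write in place. 3 ppages; refcounts: pp0:2 pp1:1 pp2:1
Op 6: read(P0, v0) -> 31. No state change.
Op 7: read(P0, v0) -> 31. No state change.
Op 8: write(P1, v1, 153). refcount(pp2)=1 -> write in place. 3 ppages; refcounts: pp0:2 pp1:1 pp2:1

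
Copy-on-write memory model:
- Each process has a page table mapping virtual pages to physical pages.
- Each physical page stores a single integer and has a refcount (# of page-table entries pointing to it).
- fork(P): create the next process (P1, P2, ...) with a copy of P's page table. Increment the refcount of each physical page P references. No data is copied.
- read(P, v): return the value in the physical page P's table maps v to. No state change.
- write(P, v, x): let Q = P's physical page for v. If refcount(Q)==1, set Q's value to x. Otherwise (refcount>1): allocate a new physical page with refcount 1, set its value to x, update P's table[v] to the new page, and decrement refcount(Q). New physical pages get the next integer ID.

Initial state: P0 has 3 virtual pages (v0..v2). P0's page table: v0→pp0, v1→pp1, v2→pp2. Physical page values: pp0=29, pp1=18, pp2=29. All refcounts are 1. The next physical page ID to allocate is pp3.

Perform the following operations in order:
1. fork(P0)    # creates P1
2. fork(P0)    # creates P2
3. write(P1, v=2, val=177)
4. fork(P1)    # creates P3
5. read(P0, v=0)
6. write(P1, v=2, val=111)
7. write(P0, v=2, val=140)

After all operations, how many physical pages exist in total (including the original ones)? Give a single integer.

Answer: 6

Derivation:
Op 1: fork(P0) -> P1. 3 ppages; refcounts: pp0:2 pp1:2 pp2:2
Op 2: fork(P0) -> P2. 3 ppages; refcounts: pp0:3 pp1:3 pp2:3
Op 3: write(P1, v2, 177). refcount(pp2)=3>1 -> COPY to pp3. 4 ppages; refcounts: pp0:3 pp1:3 pp2:2 pp3:1
Op 4: fork(P1) -> P3. 4 ppages; refcounts: pp0:4 pp1:4 pp2:2 pp3:2
Op 5: read(P0, v0) -> 29. No state change.
Op 6: write(P1, v2, 111). refcount(pp3)=2>1 -> COPY to pp4. 5 ppages; refcounts: pp0:4 pp1:4 pp2:2 pp3:1 pp4:1
Op 7: write(P0, v2, 140). refcount(pp2)=2>1 -> COPY to pp5. 6 ppages; refcounts: pp0:4 pp1:4 pp2:1 pp3:1 pp4:1 pp5:1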